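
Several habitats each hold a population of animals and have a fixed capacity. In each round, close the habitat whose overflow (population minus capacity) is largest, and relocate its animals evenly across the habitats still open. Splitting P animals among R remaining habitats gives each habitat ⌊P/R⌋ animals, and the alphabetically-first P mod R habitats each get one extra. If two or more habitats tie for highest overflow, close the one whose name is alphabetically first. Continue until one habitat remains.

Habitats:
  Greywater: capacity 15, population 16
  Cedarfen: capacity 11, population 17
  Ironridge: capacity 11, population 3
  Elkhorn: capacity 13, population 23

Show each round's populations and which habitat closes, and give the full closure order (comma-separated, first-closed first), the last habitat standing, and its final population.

Closure order: Elkhorn, Cedarfen, Greywater
Last habitat: Ironridge with 59 animals

Round 1: Cedarfen=17 Elkhorn=23 Greywater=16 Ironridge=3 → close Elkhorn (overflow 10)
  23÷3 = 7 each, +1 to first 2
Round 2: Cedarfen=25 Greywater=24 Ironridge=10 → close Cedarfen (overflow 14)
  25÷2 = 12 each, +1 to first 1
Round 3: Greywater=37 Ironridge=22 → close Greywater (overflow 22)
  37÷1 = 37 each, +1 to first 0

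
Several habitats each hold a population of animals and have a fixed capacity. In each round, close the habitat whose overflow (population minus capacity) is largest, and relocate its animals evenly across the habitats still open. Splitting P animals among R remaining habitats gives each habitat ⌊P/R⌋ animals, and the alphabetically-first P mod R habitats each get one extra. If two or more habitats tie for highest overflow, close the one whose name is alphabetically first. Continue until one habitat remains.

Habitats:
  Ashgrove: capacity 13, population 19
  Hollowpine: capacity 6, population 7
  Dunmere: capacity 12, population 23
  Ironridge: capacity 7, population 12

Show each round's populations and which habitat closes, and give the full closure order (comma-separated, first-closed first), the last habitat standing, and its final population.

Round 1: Ashgrove=19 Dunmere=23 Hollowpine=7 Ironridge=12 → close Dunmere (overflow 11)
  23÷3 = 7 each, +1 to first 2
Round 2: Ashgrove=27 Hollowpine=15 Ironridge=19 → close Ashgrove (overflow 14)
  27÷2 = 13 each, +1 to first 1
Round 3: Hollowpine=29 Ironridge=32 → close Ironridge (overflow 25)
  32÷1 = 32 each, +1 to first 0

Closure order: Dunmere, Ashgrove, Ironridge
Last habitat: Hollowpine with 61 animals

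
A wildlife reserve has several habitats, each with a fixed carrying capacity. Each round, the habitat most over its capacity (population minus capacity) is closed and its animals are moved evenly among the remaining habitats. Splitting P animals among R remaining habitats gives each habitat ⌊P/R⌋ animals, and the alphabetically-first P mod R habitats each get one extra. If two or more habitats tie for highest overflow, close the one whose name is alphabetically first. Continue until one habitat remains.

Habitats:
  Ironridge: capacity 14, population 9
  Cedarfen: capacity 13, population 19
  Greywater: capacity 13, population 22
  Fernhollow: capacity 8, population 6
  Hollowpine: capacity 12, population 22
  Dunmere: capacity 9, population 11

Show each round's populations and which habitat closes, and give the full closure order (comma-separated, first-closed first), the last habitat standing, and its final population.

Closure order: Hollowpine, Greywater, Cedarfen, Dunmere, Fernhollow
Last habitat: Ironridge with 89 animals

Round 1: Cedarfen=19 Dunmere=11 Fernhollow=6 Greywater=22 Hollowpine=22 Ironridge=9 → close Hollowpine (overflow 10)
  22÷5 = 4 each, +1 to first 2
Round 2: Cedarfen=24 Dunmere=16 Fernhollow=10 Greywater=26 Ironridge=13 → close Greywater (overflow 13)
  26÷4 = 6 each, +1 to first 2
Round 3: Cedarfen=31 Dunmere=23 Fernhollow=16 Ironridge=19 → close Cedarfen (overflow 18)
  31÷3 = 10 each, +1 to first 1
Round 4: Dunmere=34 Fernhollow=26 Ironridge=29 → close Dunmere (overflow 25)
  34÷2 = 17 each, +1 to first 0
Round 5: Fernhollow=43 Ironridge=46 → close Fernhollow (overflow 35)
  43÷1 = 43 each, +1 to first 0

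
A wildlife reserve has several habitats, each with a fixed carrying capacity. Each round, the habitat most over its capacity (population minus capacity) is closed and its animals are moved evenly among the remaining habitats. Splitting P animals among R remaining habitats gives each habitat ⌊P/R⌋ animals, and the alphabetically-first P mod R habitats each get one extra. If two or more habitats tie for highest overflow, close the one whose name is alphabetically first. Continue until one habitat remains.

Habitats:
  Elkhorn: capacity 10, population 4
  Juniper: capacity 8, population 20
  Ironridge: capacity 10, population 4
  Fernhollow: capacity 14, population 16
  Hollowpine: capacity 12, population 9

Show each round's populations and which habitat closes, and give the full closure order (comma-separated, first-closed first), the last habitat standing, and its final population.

Round 1: Elkhorn=4 Fernhollow=16 Hollowpine=9 Ironridge=4 Juniper=20 → close Juniper (overflow 12)
  20÷4 = 5 each, +1 to first 0
Round 2: Elkhorn=9 Fernhollow=21 Hollowpine=14 Ironridge=9 → close Fernhollow (overflow 7)
  21÷3 = 7 each, +1 to first 0
Round 3: Elkhorn=16 Hollowpine=21 Ironridge=16 → close Hollowpine (overflow 9)
  21÷2 = 10 each, +1 to first 1
Round 4: Elkhorn=27 Ironridge=26 → close Elkhorn (overflow 17)
  27÷1 = 27 each, +1 to first 0

Closure order: Juniper, Fernhollow, Hollowpine, Elkhorn
Last habitat: Ironridge with 53 animals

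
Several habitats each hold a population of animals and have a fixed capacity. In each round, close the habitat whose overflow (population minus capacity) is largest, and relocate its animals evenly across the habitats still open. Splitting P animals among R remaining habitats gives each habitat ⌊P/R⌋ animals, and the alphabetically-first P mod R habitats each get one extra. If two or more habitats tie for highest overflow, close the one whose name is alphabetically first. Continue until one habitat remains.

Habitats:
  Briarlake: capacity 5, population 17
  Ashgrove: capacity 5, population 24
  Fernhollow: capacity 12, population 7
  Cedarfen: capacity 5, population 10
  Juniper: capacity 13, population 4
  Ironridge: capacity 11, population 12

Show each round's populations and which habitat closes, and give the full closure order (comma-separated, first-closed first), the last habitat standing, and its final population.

Closure order: Ashgrove, Briarlake, Cedarfen, Ironridge, Fernhollow
Last habitat: Juniper with 74 animals

Round 1: Ashgrove=24 Briarlake=17 Cedarfen=10 Fernhollow=7 Ironridge=12 Juniper=4 → close Ashgrove (overflow 19)
  24÷5 = 4 each, +1 to first 4
Round 2: Briarlake=22 Cedarfen=15 Fernhollow=12 Ironridge=17 Juniper=8 → close Briarlake (overflow 17)
  22÷4 = 5 each, +1 to first 2
Round 3: Cedarfen=21 Fernhollow=18 Ironridge=22 Juniper=13 → close Cedarfen (overflow 16)
  21÷3 = 7 each, +1 to first 0
Round 4: Fernhollow=25 Ironridge=29 Juniper=20 → close Ironridge (overflow 18)
  29÷2 = 14 each, +1 to first 1
Round 5: Fernhollow=40 Juniper=34 → close Fernhollow (overflow 28)
  40÷1 = 40 each, +1 to first 0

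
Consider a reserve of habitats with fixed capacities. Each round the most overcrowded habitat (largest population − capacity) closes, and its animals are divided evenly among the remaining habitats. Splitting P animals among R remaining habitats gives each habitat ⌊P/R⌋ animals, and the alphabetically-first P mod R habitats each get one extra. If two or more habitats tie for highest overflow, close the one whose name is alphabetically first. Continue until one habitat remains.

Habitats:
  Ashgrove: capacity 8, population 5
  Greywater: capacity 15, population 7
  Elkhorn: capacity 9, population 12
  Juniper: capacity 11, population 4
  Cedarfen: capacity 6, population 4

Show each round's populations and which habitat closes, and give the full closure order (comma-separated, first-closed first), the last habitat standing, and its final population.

Closure order: Elkhorn, Cedarfen, Ashgrove, Greywater
Last habitat: Juniper with 32 animals

Round 1: Ashgrove=5 Cedarfen=4 Elkhorn=12 Greywater=7 Juniper=4 → close Elkhorn (overflow 3)
  12÷4 = 3 each, +1 to first 0
Round 2: Ashgrove=8 Cedarfen=7 Greywater=10 Juniper=7 → close Cedarfen (overflow 1)
  7÷3 = 2 each, +1 to first 1
Round 3: Ashgrove=11 Greywater=12 Juniper=9 → close Ashgrove (overflow 3)
  11÷2 = 5 each, +1 to first 1
Round 4: Greywater=18 Juniper=14 → close Greywater (overflow 3)
  18÷1 = 18 each, +1 to first 0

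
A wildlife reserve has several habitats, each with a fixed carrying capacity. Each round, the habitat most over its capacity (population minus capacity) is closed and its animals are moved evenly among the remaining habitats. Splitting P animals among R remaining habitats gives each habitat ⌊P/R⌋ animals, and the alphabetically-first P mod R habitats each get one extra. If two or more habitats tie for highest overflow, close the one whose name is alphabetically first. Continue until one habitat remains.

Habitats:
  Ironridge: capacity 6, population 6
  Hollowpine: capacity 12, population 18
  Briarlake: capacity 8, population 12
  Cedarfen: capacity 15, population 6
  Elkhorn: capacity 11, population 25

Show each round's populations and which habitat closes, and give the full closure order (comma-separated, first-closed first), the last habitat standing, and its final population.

Closure order: Elkhorn, Hollowpine, Briarlake, Ironridge
Last habitat: Cedarfen with 67 animals

Round 1: Briarlake=12 Cedarfen=6 Elkhorn=25 Hollowpine=18 Ironridge=6 → close Elkhorn (overflow 14)
  25÷4 = 6 each, +1 to first 1
Round 2: Briarlake=19 Cedarfen=12 Hollowpine=24 Ironridge=12 → close Hollowpine (overflow 12)
  24÷3 = 8 each, +1 to first 0
Round 3: Briarlake=27 Cedarfen=20 Ironridge=20 → close Briarlake (overflow 19)
  27÷2 = 13 each, +1 to first 1
Round 4: Cedarfen=34 Ironridge=33 → close Ironridge (overflow 27)
  33÷1 = 33 each, +1 to first 0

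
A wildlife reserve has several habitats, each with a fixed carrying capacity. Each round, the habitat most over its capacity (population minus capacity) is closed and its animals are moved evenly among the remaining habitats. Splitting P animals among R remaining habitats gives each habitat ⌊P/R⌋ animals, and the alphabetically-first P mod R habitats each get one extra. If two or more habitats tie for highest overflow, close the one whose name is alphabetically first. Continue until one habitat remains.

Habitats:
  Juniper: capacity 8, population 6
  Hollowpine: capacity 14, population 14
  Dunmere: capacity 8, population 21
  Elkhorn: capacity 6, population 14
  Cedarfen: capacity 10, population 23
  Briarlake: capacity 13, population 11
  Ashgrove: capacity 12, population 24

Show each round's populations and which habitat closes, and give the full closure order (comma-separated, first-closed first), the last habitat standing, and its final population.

Closure order: Cedarfen, Dunmere, Ashgrove, Elkhorn, Briarlake, Hollowpine
Last habitat: Juniper with 113 animals

Round 1: Ashgrove=24 Briarlake=11 Cedarfen=23 Dunmere=21 Elkhorn=14 Hollowpine=14 Juniper=6 → close Cedarfen (overflow 13)
  23÷6 = 3 each, +1 to first 5
Round 2: Ashgrove=28 Briarlake=15 Dunmere=25 Elkhorn=18 Hollowpine=18 Juniper=9 → close Dunmere (overflow 17)
  25÷5 = 5 each, +1 to first 0
Round 3: Ashgrove=33 Briarlake=20 Elkhorn=23 Hollowpine=23 Juniper=14 → close Ashgrove (overflow 21)
  33÷4 = 8 each, +1 to first 1
Round 4: Briarlake=29 Elkhorn=31 Hollowpine=31 Juniper=22 → close Elkhorn (overflow 25)
  31÷3 = 10 each, +1 to first 1
Round 5: Briarlake=40 Hollowpine=41 Juniper=32 → close Briarlake (overflow 27)
  40÷2 = 20 each, +1 to first 0
Round 6: Hollowpine=61 Juniper=52 → close Hollowpine (overflow 47)
  61÷1 = 61 each, +1 to first 0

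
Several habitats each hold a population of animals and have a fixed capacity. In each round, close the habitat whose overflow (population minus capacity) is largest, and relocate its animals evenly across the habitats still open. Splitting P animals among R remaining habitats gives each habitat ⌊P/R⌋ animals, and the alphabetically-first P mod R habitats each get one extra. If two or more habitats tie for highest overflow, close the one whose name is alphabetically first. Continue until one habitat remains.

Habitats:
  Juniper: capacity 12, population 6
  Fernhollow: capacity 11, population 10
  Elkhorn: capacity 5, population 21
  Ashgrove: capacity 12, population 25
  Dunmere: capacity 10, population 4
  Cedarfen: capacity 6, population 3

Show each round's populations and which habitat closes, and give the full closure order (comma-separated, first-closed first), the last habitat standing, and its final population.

Round 1: Ashgrove=25 Cedarfen=3 Dunmere=4 Elkhorn=21 Fernhollow=10 Juniper=6 → close Elkhorn (overflow 16)
  21÷5 = 4 each, +1 to first 1
Round 2: Ashgrove=30 Cedarfen=7 Dunmere=8 Fernhollow=14 Juniper=10 → close Ashgrove (overflow 18)
  30÷4 = 7 each, +1 to first 2
Round 3: Cedarfen=15 Dunmere=16 Fernhollow=21 Juniper=17 → close Fernhollow (overflow 10)
  21÷3 = 7 each, +1 to first 0
Round 4: Cedarfen=22 Dunmere=23 Juniper=24 → close Cedarfen (overflow 16)
  22÷2 = 11 each, +1 to first 0
Round 5: Dunmere=34 Juniper=35 → close Dunmere (overflow 24)
  34÷1 = 34 each, +1 to first 0

Closure order: Elkhorn, Ashgrove, Fernhollow, Cedarfen, Dunmere
Last habitat: Juniper with 69 animals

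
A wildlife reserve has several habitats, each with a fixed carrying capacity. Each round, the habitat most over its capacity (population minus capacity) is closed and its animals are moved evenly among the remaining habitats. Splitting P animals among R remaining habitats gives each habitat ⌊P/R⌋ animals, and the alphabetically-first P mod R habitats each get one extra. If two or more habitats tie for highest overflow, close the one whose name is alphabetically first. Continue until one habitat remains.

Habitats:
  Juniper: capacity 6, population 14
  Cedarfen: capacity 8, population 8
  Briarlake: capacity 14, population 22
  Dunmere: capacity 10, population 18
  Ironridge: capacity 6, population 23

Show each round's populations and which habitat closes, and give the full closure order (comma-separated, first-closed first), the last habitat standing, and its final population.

Closure order: Ironridge, Briarlake, Dunmere, Juniper
Last habitat: Cedarfen with 85 animals

Round 1: Briarlake=22 Cedarfen=8 Dunmere=18 Ironridge=23 Juniper=14 → close Ironridge (overflow 17)
  23÷4 = 5 each, +1 to first 3
Round 2: Briarlake=28 Cedarfen=14 Dunmere=24 Juniper=19 → close Briarlake (overflow 14)
  28÷3 = 9 each, +1 to first 1
Round 3: Cedarfen=24 Dunmere=33 Juniper=28 → close Dunmere (overflow 23)
  33÷2 = 16 each, +1 to first 1
Round 4: Cedarfen=41 Juniper=44 → close Juniper (overflow 38)
  44÷1 = 44 each, +1 to first 0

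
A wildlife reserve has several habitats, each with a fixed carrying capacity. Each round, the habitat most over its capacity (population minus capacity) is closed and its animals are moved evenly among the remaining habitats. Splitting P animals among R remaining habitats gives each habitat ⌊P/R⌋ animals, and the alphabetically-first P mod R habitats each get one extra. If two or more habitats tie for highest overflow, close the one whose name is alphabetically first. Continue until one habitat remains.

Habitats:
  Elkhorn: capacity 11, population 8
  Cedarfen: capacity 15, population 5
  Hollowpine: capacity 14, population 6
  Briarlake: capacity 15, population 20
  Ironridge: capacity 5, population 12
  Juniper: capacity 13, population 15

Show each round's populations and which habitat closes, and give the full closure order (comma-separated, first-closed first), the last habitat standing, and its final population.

Round 1: Briarlake=20 Cedarfen=5 Elkhorn=8 Hollowpine=6 Ironridge=12 Juniper=15 → close Ironridge (overflow 7)
  12÷5 = 2 each, +1 to first 2
Round 2: Briarlake=23 Cedarfen=8 Elkhorn=10 Hollowpine=8 Juniper=17 → close Briarlake (overflow 8)
  23÷4 = 5 each, +1 to first 3
Round 3: Cedarfen=14 Elkhorn=16 Hollowpine=14 Juniper=22 → close Juniper (overflow 9)
  22÷3 = 7 each, +1 to first 1
Round 4: Cedarfen=22 Elkhorn=23 Hollowpine=21 → close Elkhorn (overflow 12)
  23÷2 = 11 each, +1 to first 1
Round 5: Cedarfen=34 Hollowpine=32 → close Cedarfen (overflow 19)
  34÷1 = 34 each, +1 to first 0

Closure order: Ironridge, Briarlake, Juniper, Elkhorn, Cedarfen
Last habitat: Hollowpine with 66 animals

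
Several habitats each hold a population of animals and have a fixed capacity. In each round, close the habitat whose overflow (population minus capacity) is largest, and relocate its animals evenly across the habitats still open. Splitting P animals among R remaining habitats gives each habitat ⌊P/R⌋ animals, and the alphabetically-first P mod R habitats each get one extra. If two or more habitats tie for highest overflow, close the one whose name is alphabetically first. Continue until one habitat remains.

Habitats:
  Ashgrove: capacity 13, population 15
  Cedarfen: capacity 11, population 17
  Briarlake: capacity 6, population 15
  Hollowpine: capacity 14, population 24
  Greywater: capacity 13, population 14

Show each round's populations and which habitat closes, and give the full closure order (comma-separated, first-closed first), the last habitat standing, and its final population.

Closure order: Hollowpine, Briarlake, Cedarfen, Ashgrove
Last habitat: Greywater with 85 animals

Round 1: Ashgrove=15 Briarlake=15 Cedarfen=17 Greywater=14 Hollowpine=24 → close Hollowpine (overflow 10)
  24÷4 = 6 each, +1 to first 0
Round 2: Ashgrove=21 Briarlake=21 Cedarfen=23 Greywater=20 → close Briarlake (overflow 15)
  21÷3 = 7 each, +1 to first 0
Round 3: Ashgrove=28 Cedarfen=30 Greywater=27 → close Cedarfen (overflow 19)
  30÷2 = 15 each, +1 to first 0
Round 4: Ashgrove=43 Greywater=42 → close Ashgrove (overflow 30)
  43÷1 = 43 each, +1 to first 0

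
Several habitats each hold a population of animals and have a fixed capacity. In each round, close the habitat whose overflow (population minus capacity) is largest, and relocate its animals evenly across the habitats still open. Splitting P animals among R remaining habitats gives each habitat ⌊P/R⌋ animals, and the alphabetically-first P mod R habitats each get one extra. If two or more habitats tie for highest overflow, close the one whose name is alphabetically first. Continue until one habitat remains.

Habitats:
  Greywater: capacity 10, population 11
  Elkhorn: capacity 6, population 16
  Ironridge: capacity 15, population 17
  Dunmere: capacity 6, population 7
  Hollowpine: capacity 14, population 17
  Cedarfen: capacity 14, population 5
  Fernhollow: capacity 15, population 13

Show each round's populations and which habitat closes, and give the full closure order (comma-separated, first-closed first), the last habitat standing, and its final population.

Closure order: Elkhorn, Hollowpine, Dunmere, Greywater, Ironridge, Fernhollow
Last habitat: Cedarfen with 86 animals

Round 1: Cedarfen=5 Dunmere=7 Elkhorn=16 Fernhollow=13 Greywater=11 Hollowpine=17 Ironridge=17 → close Elkhorn (overflow 10)
  16÷6 = 2 each, +1 to first 4
Round 2: Cedarfen=8 Dunmere=10 Fernhollow=16 Greywater=14 Hollowpine=19 Ironridge=19 → close Hollowpine (overflow 5)
  19÷5 = 3 each, +1 to first 4
Round 3: Cedarfen=12 Dunmere=14 Fernhollow=20 Greywater=18 Ironridge=22 → close Dunmere (overflow 8)
  14÷4 = 3 each, +1 to first 2
Round 4: Cedarfen=16 Fernhollow=24 Greywater=21 Ironridge=25 → close Greywater (overflow 11)
  21÷3 = 7 each, +1 to first 0
Round 5: Cedarfen=23 Fernhollow=31 Ironridge=32 → close Ironridge (overflow 17)
  32÷2 = 16 each, +1 to first 0
Round 6: Cedarfen=39 Fernhollow=47 → close Fernhollow (overflow 32)
  47÷1 = 47 each, +1 to first 0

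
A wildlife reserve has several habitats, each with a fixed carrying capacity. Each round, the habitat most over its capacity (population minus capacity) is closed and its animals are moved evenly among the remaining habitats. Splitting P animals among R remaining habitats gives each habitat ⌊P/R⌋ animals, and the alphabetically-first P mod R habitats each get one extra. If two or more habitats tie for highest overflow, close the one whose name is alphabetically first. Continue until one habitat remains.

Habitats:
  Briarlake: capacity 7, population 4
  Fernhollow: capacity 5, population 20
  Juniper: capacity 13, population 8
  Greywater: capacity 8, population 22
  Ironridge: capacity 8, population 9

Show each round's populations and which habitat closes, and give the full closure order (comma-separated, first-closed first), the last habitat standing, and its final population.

Round 1: Briarlake=4 Fernhollow=20 Greywater=22 Ironridge=9 Juniper=8 → close Fernhollow (overflow 15)
  20÷4 = 5 each, +1 to first 0
Round 2: Briarlake=9 Greywater=27 Ironridge=14 Juniper=13 → close Greywater (overflow 19)
  27÷3 = 9 each, +1 to first 0
Round 3: Briarlake=18 Ironridge=23 Juniper=22 → close Ironridge (overflow 15)
  23÷2 = 11 each, +1 to first 1
Round 4: Briarlake=30 Juniper=33 → close Briarlake (overflow 23)
  30÷1 = 30 each, +1 to first 0

Closure order: Fernhollow, Greywater, Ironridge, Briarlake
Last habitat: Juniper with 63 animals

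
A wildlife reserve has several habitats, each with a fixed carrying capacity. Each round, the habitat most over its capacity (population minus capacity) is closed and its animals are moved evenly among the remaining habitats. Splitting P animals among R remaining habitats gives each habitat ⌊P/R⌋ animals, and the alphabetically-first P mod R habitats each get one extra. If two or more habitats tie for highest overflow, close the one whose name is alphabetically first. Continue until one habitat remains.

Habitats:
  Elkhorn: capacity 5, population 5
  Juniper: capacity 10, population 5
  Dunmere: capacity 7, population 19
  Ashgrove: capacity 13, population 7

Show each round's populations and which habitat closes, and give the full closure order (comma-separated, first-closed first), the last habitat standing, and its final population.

Round 1: Ashgrove=7 Dunmere=19 Elkhorn=5 Juniper=5 → close Dunmere (overflow 12)
  19÷3 = 6 each, +1 to first 1
Round 2: Ashgrove=14 Elkhorn=11 Juniper=11 → close Elkhorn (overflow 6)
  11÷2 = 5 each, +1 to first 1
Round 3: Ashgrove=20 Juniper=16 → close Ashgrove (overflow 7)
  20÷1 = 20 each, +1 to first 0

Closure order: Dunmere, Elkhorn, Ashgrove
Last habitat: Juniper with 36 animals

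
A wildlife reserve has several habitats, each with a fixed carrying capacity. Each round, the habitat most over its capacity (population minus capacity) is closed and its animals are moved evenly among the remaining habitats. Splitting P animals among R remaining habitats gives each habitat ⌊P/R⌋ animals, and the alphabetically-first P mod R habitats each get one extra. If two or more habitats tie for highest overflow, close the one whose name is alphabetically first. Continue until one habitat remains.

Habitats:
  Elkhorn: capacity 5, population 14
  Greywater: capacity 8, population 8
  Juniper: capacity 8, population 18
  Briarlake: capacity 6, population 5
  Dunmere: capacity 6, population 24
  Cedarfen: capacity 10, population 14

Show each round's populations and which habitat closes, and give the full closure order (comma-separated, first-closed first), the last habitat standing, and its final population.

Round 1: Briarlake=5 Cedarfen=14 Dunmere=24 Elkhorn=14 Greywater=8 Juniper=18 → close Dunmere (overflow 18)
  24÷5 = 4 each, +1 to first 4
Round 2: Briarlake=10 Cedarfen=19 Elkhorn=19 Greywater=13 Juniper=22 → close Elkhorn (overflow 14)
  19÷4 = 4 each, +1 to first 3
Round 3: Briarlake=15 Cedarfen=24 Greywater=18 Juniper=26 → close Juniper (overflow 18)
  26÷3 = 8 each, +1 to first 2
Round 4: Briarlake=24 Cedarfen=33 Greywater=26 → close Cedarfen (overflow 23)
  33÷2 = 16 each, +1 to first 1
Round 5: Briarlake=41 Greywater=42 → close Briarlake (overflow 35)
  41÷1 = 41 each, +1 to first 0

Closure order: Dunmere, Elkhorn, Juniper, Cedarfen, Briarlake
Last habitat: Greywater with 83 animals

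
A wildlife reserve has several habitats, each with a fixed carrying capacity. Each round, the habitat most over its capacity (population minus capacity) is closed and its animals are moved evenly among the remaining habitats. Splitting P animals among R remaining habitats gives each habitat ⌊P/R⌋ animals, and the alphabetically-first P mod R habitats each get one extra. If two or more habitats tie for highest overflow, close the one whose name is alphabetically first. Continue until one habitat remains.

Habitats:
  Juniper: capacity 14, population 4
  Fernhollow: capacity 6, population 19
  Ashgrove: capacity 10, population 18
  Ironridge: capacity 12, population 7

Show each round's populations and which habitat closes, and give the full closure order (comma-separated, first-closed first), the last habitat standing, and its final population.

Round 1: Ashgrove=18 Fernhollow=19 Ironridge=7 Juniper=4 → close Fernhollow (overflow 13)
  19÷3 = 6 each, +1 to first 1
Round 2: Ashgrove=25 Ironridge=13 Juniper=10 → close Ashgrove (overflow 15)
  25÷2 = 12 each, +1 to first 1
Round 3: Ironridge=26 Juniper=22 → close Ironridge (overflow 14)
  26÷1 = 26 each, +1 to first 0

Closure order: Fernhollow, Ashgrove, Ironridge
Last habitat: Juniper with 48 animals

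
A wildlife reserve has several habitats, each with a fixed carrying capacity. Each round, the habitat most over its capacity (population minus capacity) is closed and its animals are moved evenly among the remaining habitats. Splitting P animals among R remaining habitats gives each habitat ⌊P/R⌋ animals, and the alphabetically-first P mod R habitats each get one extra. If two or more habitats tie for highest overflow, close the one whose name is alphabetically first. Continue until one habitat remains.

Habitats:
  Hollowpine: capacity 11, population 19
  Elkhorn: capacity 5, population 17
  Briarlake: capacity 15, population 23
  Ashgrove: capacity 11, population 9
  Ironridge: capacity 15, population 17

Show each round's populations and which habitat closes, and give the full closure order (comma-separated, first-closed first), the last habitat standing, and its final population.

Round 1: Ashgrove=9 Briarlake=23 Elkhorn=17 Hollowpine=19 Ironridge=17 → close Elkhorn (overflow 12)
  17÷4 = 4 each, +1 to first 1
Round 2: Ashgrove=14 Briarlake=27 Hollowpine=23 Ironridge=21 → close Briarlake (overflow 12)
  27÷3 = 9 each, +1 to first 0
Round 3: Ashgrove=23 Hollowpine=32 Ironridge=30 → close Hollowpine (overflow 21)
  32÷2 = 16 each, +1 to first 0
Round 4: Ashgrove=39 Ironridge=46 → close Ironridge (overflow 31)
  46÷1 = 46 each, +1 to first 0

Closure order: Elkhorn, Briarlake, Hollowpine, Ironridge
Last habitat: Ashgrove with 85 animals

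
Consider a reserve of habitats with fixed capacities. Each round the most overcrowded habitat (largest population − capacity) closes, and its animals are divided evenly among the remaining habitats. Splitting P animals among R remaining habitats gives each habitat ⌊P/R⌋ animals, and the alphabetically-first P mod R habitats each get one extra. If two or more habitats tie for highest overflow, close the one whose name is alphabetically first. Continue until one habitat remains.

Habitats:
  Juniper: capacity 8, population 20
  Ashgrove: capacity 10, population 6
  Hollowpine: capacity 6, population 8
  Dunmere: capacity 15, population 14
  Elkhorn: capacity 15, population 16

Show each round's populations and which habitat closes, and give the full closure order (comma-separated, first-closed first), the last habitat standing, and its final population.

Round 1: Ashgrove=6 Dunmere=14 Elkhorn=16 Hollowpine=8 Juniper=20 → close Juniper (overflow 12)
  20÷4 = 5 each, +1 to first 0
Round 2: Ashgrove=11 Dunmere=19 Elkhorn=21 Hollowpine=13 → close Hollowpine (overflow 7)
  13÷3 = 4 each, +1 to first 1
Round 3: Ashgrove=16 Dunmere=23 Elkhorn=25 → close Elkhorn (overflow 10)
  25÷2 = 12 each, +1 to first 1
Round 4: Ashgrove=29 Dunmere=35 → close Dunmere (overflow 20)
  35÷1 = 35 each, +1 to first 0

Closure order: Juniper, Hollowpine, Elkhorn, Dunmere
Last habitat: Ashgrove with 64 animals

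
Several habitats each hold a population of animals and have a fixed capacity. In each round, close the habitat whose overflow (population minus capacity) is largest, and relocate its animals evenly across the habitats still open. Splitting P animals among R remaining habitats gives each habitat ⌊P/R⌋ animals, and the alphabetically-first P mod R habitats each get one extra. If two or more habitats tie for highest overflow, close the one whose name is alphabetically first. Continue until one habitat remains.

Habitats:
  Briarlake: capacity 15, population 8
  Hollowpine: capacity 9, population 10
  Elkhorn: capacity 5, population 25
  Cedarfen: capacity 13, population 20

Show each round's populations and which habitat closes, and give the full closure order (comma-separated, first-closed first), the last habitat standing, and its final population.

Closure order: Elkhorn, Cedarfen, Hollowpine
Last habitat: Briarlake with 63 animals

Round 1: Briarlake=8 Cedarfen=20 Elkhorn=25 Hollowpine=10 → close Elkhorn (overflow 20)
  25÷3 = 8 each, +1 to first 1
Round 2: Briarlake=17 Cedarfen=28 Hollowpine=18 → close Cedarfen (overflow 15)
  28÷2 = 14 each, +1 to first 0
Round 3: Briarlake=31 Hollowpine=32 → close Hollowpine (overflow 23)
  32÷1 = 32 each, +1 to first 0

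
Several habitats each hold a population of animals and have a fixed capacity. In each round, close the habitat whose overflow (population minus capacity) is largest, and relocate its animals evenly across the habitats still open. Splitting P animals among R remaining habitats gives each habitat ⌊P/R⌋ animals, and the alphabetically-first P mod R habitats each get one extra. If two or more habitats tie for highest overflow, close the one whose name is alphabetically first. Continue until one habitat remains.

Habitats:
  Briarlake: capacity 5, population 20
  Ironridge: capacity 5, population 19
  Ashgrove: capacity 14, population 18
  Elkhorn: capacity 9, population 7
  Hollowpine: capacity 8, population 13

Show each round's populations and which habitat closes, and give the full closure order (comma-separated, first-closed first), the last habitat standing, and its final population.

Round 1: Ashgrove=18 Briarlake=20 Elkhorn=7 Hollowpine=13 Ironridge=19 → close Briarlake (overflow 15)
  20÷4 = 5 each, +1 to first 0
Round 2: Ashgrove=23 Elkhorn=12 Hollowpine=18 Ironridge=24 → close Ironridge (overflow 19)
  24÷3 = 8 each, +1 to first 0
Round 3: Ashgrove=31 Elkhorn=20 Hollowpine=26 → close Hollowpine (overflow 18)
  26÷2 = 13 each, +1 to first 0
Round 4: Ashgrove=44 Elkhorn=33 → close Ashgrove (overflow 30)
  44÷1 = 44 each, +1 to first 0

Closure order: Briarlake, Ironridge, Hollowpine, Ashgrove
Last habitat: Elkhorn with 77 animals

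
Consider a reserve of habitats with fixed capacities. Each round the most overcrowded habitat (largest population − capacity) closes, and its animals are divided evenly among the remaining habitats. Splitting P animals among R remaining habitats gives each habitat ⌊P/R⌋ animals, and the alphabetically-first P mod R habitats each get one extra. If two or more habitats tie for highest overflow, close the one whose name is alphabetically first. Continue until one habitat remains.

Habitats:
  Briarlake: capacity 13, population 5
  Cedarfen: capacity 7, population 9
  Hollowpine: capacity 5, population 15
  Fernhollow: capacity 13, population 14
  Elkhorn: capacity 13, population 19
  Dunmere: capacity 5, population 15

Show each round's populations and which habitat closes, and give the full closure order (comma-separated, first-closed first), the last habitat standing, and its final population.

Round 1: Briarlake=5 Cedarfen=9 Dunmere=15 Elkhorn=19 Fernhollow=14 Hollowpine=15 → close Dunmere (overflow 10)
  15÷5 = 3 each, +1 to first 0
Round 2: Briarlake=8 Cedarfen=12 Elkhorn=22 Fernhollow=17 Hollowpine=18 → close Hollowpine (overflow 13)
  18÷4 = 4 each, +1 to first 2
Round 3: Briarlake=13 Cedarfen=17 Elkhorn=26 Fernhollow=21 → close Elkhorn (overflow 13)
  26÷3 = 8 each, +1 to first 2
Round 4: Briarlake=22 Cedarfen=26 Fernhollow=29 → close Cedarfen (overflow 19)
  26÷2 = 13 each, +1 to first 0
Round 5: Briarlake=35 Fernhollow=42 → close Fernhollow (overflow 29)
  42÷1 = 42 each, +1 to first 0

Closure order: Dunmere, Hollowpine, Elkhorn, Cedarfen, Fernhollow
Last habitat: Briarlake with 77 animals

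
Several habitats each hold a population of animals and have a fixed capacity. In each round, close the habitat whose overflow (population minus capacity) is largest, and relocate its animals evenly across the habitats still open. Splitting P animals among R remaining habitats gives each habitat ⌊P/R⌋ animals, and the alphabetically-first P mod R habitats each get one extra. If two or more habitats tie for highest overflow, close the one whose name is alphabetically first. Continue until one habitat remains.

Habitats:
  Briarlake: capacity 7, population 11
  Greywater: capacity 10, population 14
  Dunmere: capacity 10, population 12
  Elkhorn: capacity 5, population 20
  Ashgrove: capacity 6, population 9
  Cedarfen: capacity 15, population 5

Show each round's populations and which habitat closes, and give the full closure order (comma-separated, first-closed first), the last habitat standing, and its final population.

Round 1: Ashgrove=9 Briarlake=11 Cedarfen=5 Dunmere=12 Elkhorn=20 Greywater=14 → close Elkhorn (overflow 15)
  20÷5 = 4 each, +1 to first 0
Round 2: Ashgrove=13 Briarlake=15 Cedarfen=9 Dunmere=16 Greywater=18 → close Briarlake (overflow 8)
  15÷4 = 3 each, +1 to first 3
Round 3: Ashgrove=17 Cedarfen=13 Dunmere=20 Greywater=21 → close Ashgrove (overflow 11)
  17÷3 = 5 each, +1 to first 2
Round 4: Cedarfen=19 Dunmere=26 Greywater=26 → close Dunmere (overflow 16)
  26÷2 = 13 each, +1 to first 0
Round 5: Cedarfen=32 Greywater=39 → close Greywater (overflow 29)
  39÷1 = 39 each, +1 to first 0

Closure order: Elkhorn, Briarlake, Ashgrove, Dunmere, Greywater
Last habitat: Cedarfen with 71 animals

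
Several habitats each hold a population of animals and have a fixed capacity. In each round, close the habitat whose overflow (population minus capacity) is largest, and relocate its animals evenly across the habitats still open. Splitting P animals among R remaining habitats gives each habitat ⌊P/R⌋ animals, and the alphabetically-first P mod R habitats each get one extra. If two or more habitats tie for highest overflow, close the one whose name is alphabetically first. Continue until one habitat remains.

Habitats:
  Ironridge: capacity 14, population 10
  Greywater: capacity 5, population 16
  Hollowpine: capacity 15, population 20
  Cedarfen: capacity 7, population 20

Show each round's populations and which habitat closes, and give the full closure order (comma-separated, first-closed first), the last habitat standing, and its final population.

Round 1: Cedarfen=20 Greywater=16 Hollowpine=20 Ironridge=10 → close Cedarfen (overflow 13)
  20÷3 = 6 each, +1 to first 2
Round 2: Greywater=23 Hollowpine=27 Ironridge=16 → close Greywater (overflow 18)
  23÷2 = 11 each, +1 to first 1
Round 3: Hollowpine=39 Ironridge=27 → close Hollowpine (overflow 24)
  39÷1 = 39 each, +1 to first 0

Closure order: Cedarfen, Greywater, Hollowpine
Last habitat: Ironridge with 66 animals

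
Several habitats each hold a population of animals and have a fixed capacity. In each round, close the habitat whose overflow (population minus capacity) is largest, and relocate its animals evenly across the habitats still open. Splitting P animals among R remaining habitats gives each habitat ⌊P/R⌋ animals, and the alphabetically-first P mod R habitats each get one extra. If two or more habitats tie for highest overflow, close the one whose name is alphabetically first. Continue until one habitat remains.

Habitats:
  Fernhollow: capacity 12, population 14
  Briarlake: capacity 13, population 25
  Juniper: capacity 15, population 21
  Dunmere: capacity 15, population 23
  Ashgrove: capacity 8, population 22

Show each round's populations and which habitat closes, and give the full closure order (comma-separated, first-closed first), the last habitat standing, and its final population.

Closure order: Ashgrove, Briarlake, Dunmere, Juniper
Last habitat: Fernhollow with 105 animals

Round 1: Ashgrove=22 Briarlake=25 Dunmere=23 Fernhollow=14 Juniper=21 → close Ashgrove (overflow 14)
  22÷4 = 5 each, +1 to first 2
Round 2: Briarlake=31 Dunmere=29 Fernhollow=19 Juniper=26 → close Briarlake (overflow 18)
  31÷3 = 10 each, +1 to first 1
Round 3: Dunmere=40 Fernhollow=29 Juniper=36 → close Dunmere (overflow 25)
  40÷2 = 20 each, +1 to first 0
Round 4: Fernhollow=49 Juniper=56 → close Juniper (overflow 41)
  56÷1 = 56 each, +1 to first 0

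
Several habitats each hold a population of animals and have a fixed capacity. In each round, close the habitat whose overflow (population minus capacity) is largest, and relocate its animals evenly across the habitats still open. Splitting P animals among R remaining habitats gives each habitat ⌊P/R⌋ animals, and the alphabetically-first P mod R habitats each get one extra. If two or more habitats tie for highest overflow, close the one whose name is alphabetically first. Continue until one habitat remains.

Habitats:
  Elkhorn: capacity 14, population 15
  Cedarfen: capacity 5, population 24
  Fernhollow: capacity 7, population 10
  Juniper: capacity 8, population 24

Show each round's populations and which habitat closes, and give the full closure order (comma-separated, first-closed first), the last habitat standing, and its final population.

Closure order: Cedarfen, Juniper, Fernhollow
Last habitat: Elkhorn with 73 animals

Round 1: Cedarfen=24 Elkhorn=15 Fernhollow=10 Juniper=24 → close Cedarfen (overflow 19)
  24÷3 = 8 each, +1 to first 0
Round 2: Elkhorn=23 Fernhollow=18 Juniper=32 → close Juniper (overflow 24)
  32÷2 = 16 each, +1 to first 0
Round 3: Elkhorn=39 Fernhollow=34 → close Fernhollow (overflow 27)
  34÷1 = 34 each, +1 to first 0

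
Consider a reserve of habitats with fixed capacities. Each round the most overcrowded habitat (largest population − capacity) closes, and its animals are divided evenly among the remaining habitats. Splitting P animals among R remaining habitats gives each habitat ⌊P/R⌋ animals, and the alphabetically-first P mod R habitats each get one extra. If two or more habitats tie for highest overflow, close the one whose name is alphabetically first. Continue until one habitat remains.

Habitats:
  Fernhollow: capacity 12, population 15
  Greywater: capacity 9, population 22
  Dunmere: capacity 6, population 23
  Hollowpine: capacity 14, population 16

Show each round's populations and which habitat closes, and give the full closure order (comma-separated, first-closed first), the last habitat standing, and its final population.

Round 1: Dunmere=23 Fernhollow=15 Greywater=22 Hollowpine=16 → close Dunmere (overflow 17)
  23÷3 = 7 each, +1 to first 2
Round 2: Fernhollow=23 Greywater=30 Hollowpine=23 → close Greywater (overflow 21)
  30÷2 = 15 each, +1 to first 0
Round 3: Fernhollow=38 Hollowpine=38 → close Fernhollow (overflow 26)
  38÷1 = 38 each, +1 to first 0

Closure order: Dunmere, Greywater, Fernhollow
Last habitat: Hollowpine with 76 animals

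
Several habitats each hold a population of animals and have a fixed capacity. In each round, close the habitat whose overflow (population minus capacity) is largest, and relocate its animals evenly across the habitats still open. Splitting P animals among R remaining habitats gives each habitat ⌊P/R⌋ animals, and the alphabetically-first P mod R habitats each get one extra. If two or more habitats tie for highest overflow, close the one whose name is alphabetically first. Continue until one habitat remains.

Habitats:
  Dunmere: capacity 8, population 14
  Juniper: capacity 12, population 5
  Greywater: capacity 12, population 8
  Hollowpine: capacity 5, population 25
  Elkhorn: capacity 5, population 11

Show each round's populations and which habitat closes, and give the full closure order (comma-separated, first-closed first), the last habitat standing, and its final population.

Closure order: Hollowpine, Dunmere, Elkhorn, Greywater
Last habitat: Juniper with 63 animals

Round 1: Dunmere=14 Elkhorn=11 Greywater=8 Hollowpine=25 Juniper=5 → close Hollowpine (overflow 20)
  25÷4 = 6 each, +1 to first 1
Round 2: Dunmere=21 Elkhorn=17 Greywater=14 Juniper=11 → close Dunmere (overflow 13)
  21÷3 = 7 each, +1 to first 0
Round 3: Elkhorn=24 Greywater=21 Juniper=18 → close Elkhorn (overflow 19)
  24÷2 = 12 each, +1 to first 0
Round 4: Greywater=33 Juniper=30 → close Greywater (overflow 21)
  33÷1 = 33 each, +1 to first 0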